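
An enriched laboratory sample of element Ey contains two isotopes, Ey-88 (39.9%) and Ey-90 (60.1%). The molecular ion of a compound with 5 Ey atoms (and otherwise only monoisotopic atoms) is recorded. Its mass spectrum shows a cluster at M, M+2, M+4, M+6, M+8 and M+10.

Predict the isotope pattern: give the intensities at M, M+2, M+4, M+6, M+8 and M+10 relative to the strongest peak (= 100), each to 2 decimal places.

2.93 : 22.04 : 66.39 : 100.00 : 75.31 : 22.69

Each Ey atom is independently Ey-88 (p = 0.399) or Ey-90 (q = 0.601); the cluster is the binomial expansion (p + q)^5.
P(M) = 0.399^5 = 0.010113
P(M+2) = 5 × 0.399^4 × 0.601^1 = 0.076162
P(M+4) = 10 × 0.399^3 × 0.601^2 = 0.229439
P(M+6) = 10 × 0.399^2 × 0.601^3 = 0.345596
P(M+8) = 5 × 0.399^1 × 0.601^4 = 0.260280
P(M+10) = 0.601^5 = 0.078410
The M+6 peak is largest (0.345596); scaling to 100 gives 2.93 : 22.04 : 66.39 : 100.00 : 75.31 : 22.69.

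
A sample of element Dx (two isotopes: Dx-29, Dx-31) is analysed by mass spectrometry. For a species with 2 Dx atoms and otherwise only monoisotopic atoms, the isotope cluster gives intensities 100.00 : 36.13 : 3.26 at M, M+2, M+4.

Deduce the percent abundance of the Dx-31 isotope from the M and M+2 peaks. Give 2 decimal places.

Write p for the Dx-29 fraction. I(M+2)/I(M) = [C(2,1)·p^1·(1−p)] / p^2 = 2·(1−p)/p = 36.13/100.00 = 0.3613
(1−p)/p = 0.3613/2 = 0.1807  ⇒  p = 1/(1 + 0.1807) = 0.8470
Dx-29: 84.70%, Dx-31: 15.30%.

15.30%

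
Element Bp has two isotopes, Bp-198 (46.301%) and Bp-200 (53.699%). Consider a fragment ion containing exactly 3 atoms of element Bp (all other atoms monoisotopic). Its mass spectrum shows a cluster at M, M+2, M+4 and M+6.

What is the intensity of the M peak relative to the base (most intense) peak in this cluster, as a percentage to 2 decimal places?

(0.46301 + 0.53699)^3 gives M 0.0993, M+2 0.3454, M+4 0.4005, M+6 0.1548; the largest is M+4.
P(M+4) = C(3,2) × 0.46301^1 × 0.53699^2 = 3 × 0.46301 × 0.28835826 = 0.400538 (base)
P(M) = C(3,0) × 0.46301^3 × 0.53699^0 = 1 × 0.09925928 × 1.0000 = 0.099259
Relative intensity = 0.099259 / 0.400538 × 100 = 24.78

24.78%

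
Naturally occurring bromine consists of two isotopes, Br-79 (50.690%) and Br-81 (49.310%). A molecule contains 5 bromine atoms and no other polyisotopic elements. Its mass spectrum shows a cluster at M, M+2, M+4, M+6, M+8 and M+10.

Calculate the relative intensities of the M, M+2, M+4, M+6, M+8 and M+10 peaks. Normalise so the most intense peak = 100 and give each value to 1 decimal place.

10.6 : 51.4 : 100.0 : 97.3 : 47.3 : 9.2

Expanding (0.50690 + 0.49310)^5:
P(M) = 0.50690^5 = 0.033467
P(M+2) = 5 × 0.50690^4 × 0.49310^1 = 0.162777
P(M+4) = 10 × 0.50690^3 × 0.49310^2 = 0.316692
P(M+6) = 10 × 0.50690^2 × 0.49310^3 = 0.308070
P(M+8) = 5 × 0.50690^1 × 0.49310^4 = 0.149842
P(M+10) = 0.49310^5 = 0.029152
The M+4 peak is largest (0.316692); scaling to 100 gives 10.6 : 51.4 : 100.0 : 97.3 : 47.3 : 9.2.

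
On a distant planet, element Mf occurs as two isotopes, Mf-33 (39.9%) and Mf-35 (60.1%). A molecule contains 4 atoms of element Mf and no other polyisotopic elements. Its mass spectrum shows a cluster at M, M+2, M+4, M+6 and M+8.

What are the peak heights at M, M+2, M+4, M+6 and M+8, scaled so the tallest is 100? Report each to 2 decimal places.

The 4 Mf atoms are independent, so intensities follow the terms of (0.399 + 0.601)^4.
P(M) = 0.399^4 = 0.025345
P(M+2) = 4 × 0.399^3 × 0.601^1 = 0.152705
P(M+4) = 6 × 0.399^2 × 0.601^2 = 0.345021
P(M+6) = 4 × 0.399^1 × 0.601^3 = 0.346463
P(M+8) = 0.601^4 = 0.130466
The M+6 peak is largest (0.346463); scaling to 100 gives 7.32 : 44.08 : 99.58 : 100.00 : 37.66.

7.32 : 44.08 : 99.58 : 100.00 : 37.66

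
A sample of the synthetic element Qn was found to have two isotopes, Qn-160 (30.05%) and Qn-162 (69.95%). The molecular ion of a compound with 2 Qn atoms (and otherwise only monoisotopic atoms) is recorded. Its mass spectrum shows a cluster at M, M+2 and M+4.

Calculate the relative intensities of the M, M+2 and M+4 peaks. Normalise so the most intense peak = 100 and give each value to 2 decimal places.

18.45 : 85.92 : 100.00

Each Qn atom is independently Qn-160 (p = 0.3005) or Qn-162 (q = 0.6995); the cluster is the binomial expansion (p + q)^2.
P(M) = 0.3005^2 = 0.090300
P(M+2) = 2 × 0.3005^1 × 0.6995^1 = 0.420399
P(M+4) = 0.6995^2 = 0.489300
The M+4 peak is largest (0.489300); scaling to 100 gives 18.45 : 85.92 : 100.00.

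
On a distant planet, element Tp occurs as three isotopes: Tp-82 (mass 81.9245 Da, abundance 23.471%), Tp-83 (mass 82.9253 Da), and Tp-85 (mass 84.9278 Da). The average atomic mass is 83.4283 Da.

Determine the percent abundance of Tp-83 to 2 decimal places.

39.68%

The remaining 76.529% is split between Tp-83 (fraction x) and Tp-85 (fraction 0.76529 − x).
Substituting: 82.9253x + 84.9278(0.76529 − x) = 64.199800605
(82.9253 − 84.9278)x = -0.794595457  ⇒  x = 0.39680, y = 0.36849
Tp-83: 39.68%, Tp-85: 36.85%.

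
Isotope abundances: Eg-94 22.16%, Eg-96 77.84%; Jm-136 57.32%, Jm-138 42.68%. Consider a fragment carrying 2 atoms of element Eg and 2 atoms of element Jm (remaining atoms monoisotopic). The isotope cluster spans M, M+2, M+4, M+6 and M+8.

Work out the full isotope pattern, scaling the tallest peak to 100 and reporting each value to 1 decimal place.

Element Eg pattern (n=2): 0.04910656 : 0.34498688 : 0.60590656
Element Jm pattern (n=2): 0.32855824 : 0.48928352 : 0.18215824
Convolve the two distributions (both contribute in 2-u steps):
  M: 0.04910656×0.32855824 = 0.016134
  M+2: 0.04910656×0.48928352 + 0.34498688×0.32855824 = 0.137375
  M+4: 0.04910656×0.18215824 + 0.34498688×0.48928352 + 0.60590656×0.32855824 = 0.376817
  M+6: 0.34498688×0.18215824 + 0.60590656×0.48928352 = 0.359302
  M+8: 0.60590656×0.18215824 = 0.110371
Scale to base peak (0.376817) = 100: 4.3 : 36.5 : 100.0 : 95.4 : 29.3

4.3 : 36.5 : 100.0 : 95.4 : 29.3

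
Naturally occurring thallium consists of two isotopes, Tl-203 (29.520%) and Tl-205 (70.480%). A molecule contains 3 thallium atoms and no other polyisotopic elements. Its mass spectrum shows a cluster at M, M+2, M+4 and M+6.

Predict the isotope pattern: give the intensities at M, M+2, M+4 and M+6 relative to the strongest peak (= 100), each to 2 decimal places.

5.85 : 41.88 : 100.00 : 79.58

Expanding (0.29520 + 0.70480)^3:
P(M) = 0.29520^3 = 0.025725
P(M+2) = 3 × 0.29520^2 × 0.70480^1 = 0.184255
P(M+4) = 3 × 0.29520^1 × 0.70480^2 = 0.439916
P(M+6) = 0.70480^3 = 0.350104
The M+4 peak is largest (0.439916); scaling to 100 gives 5.85 : 41.88 : 100.00 : 79.58.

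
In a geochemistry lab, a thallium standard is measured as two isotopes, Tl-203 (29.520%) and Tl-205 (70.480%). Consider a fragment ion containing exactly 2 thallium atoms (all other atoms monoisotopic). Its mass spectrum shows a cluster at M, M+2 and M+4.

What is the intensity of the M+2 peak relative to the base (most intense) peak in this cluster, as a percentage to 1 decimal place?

83.8%

(0.29520 + 0.70480)^2 gives M 0.0871, M+2 0.4161, M+4 0.4967; the largest is M+4.
P(M+4) = C(2,2) × 0.29520^0 × 0.70480^2 = 1 × 1.0000 × 0.49674304 = 0.496743 (base)
P(M+2) = C(2,1) × 0.29520^1 × 0.70480^1 = 2 × 0.2952 × 0.7048 = 0.416114
Relative intensity = 0.416114 / 0.496743 × 100 = 83.8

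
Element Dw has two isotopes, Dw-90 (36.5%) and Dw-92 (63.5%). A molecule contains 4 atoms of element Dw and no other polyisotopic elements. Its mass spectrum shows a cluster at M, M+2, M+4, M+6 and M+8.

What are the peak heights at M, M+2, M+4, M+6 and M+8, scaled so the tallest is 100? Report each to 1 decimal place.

Each Dw atom is independently Dw-90 (p = 0.365) or Dw-92 (q = 0.635); the cluster is the binomial expansion (p + q)^4.
P(M) = 0.365^4 = 0.017749
P(M+2) = 4 × 0.365^3 × 0.635^1 = 0.123513
P(M+4) = 6 × 0.365^2 × 0.635^2 = 0.322318
P(M+6) = 4 × 0.365^1 × 0.635^3 = 0.373830
P(M+8) = 0.635^4 = 0.162590
The M+6 peak is largest (0.373830); scaling to 100 gives 4.7 : 33.0 : 86.2 : 100.0 : 43.5.

4.7 : 33.0 : 86.2 : 100.0 : 43.5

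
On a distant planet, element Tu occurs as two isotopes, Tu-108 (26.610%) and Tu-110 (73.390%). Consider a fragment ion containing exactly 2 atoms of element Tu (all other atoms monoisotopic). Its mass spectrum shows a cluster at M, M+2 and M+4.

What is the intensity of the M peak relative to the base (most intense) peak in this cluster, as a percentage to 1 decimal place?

13.1%

(0.26610 + 0.73390)^2 gives M 0.0708, M+2 0.3906, M+4 0.5386; the largest is M+4.
P(M+4) = C(2,2) × 0.26610^0 × 0.73390^2 = 1 × 1.0000 × 0.53860921 = 0.538609 (base)
P(M) = C(2,0) × 0.26610^2 × 0.73390^0 = 1 × 0.07080921 × 1.0000 = 0.070809
Relative intensity = 0.070809 / 0.538609 × 100 = 13.1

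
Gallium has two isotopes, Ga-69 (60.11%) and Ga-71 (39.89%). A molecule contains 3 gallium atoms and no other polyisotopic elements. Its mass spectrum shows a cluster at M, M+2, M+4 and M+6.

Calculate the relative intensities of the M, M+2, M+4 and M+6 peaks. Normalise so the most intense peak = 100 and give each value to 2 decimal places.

Expanding (0.6011 + 0.3989)^3:
P(M) = 0.6011^3 = 0.217190
P(M+2) = 3 × 0.6011^2 × 0.3989^1 = 0.432393
P(M+4) = 3 × 0.6011^1 × 0.3989^2 = 0.286943
P(M+6) = 0.3989^3 = 0.063473
The M+2 peak is largest (0.432393); scaling to 100 gives 50.23 : 100.00 : 66.36 : 14.68.

50.23 : 100.00 : 66.36 : 14.68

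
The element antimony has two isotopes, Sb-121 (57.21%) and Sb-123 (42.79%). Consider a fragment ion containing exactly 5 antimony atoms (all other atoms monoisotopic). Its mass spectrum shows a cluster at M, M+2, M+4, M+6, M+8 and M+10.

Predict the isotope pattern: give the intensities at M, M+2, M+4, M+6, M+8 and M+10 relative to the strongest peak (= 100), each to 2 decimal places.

The 5 Sb atoms are independent, so intensities follow the terms of (0.5721 + 0.4279)^5.
P(M) = 0.5721^5 = 0.061286
P(M+2) = 5 × 0.5721^4 × 0.4279^1 = 0.229192
P(M+4) = 10 × 0.5721^3 × 0.4279^2 = 0.342847
P(M+6) = 10 × 0.5721^2 × 0.4279^3 = 0.256431
P(M+8) = 5 × 0.5721^1 × 0.4279^4 = 0.095898
P(M+10) = 0.4279^5 = 0.014345
The M+4 peak is largest (0.342847); scaling to 100 gives 17.88 : 66.85 : 100.00 : 74.79 : 27.97 : 4.18.

17.88 : 66.85 : 100.00 : 74.79 : 27.97 : 4.18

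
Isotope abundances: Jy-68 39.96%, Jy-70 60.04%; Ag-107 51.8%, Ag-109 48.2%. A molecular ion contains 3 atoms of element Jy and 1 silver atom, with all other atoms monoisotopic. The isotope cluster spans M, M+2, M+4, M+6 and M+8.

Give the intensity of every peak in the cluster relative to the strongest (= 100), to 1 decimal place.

9.1 : 49.6 : 100.0 : 88.4 : 28.8

Element Jy pattern (n=3): 0.06380819 : 0.2876159 : 0.43214362 : 0.21643229
Silver pattern (n=1): 0.5180 : 0.4820
Convolve the two distributions (both contribute in 2-u steps):
  M: 0.06380819×0.5180 = 0.033053
  M+2: 0.06380819×0.4820 + 0.2876159×0.5180 = 0.179741
  M+4: 0.2876159×0.4820 + 0.43214362×0.5180 = 0.362481
  M+6: 0.43214362×0.4820 + 0.21643229×0.5180 = 0.320405
  M+8: 0.21643229×0.4820 = 0.104320
Scale to base peak (0.362481) = 100: 9.1 : 49.6 : 100.0 : 88.4 : 28.8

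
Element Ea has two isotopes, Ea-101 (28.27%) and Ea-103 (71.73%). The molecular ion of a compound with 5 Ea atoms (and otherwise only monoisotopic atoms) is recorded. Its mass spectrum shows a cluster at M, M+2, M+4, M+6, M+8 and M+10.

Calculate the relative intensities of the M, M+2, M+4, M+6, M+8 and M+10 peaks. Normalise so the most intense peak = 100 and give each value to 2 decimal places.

Each Ea atom is independently Ea-101 (p = 0.2827) or Ea-103 (q = 0.7173); the cluster is the binomial expansion (p + q)^5.
P(M) = 0.2827^5 = 0.001806
P(M+2) = 5 × 0.2827^4 × 0.7173^1 = 0.022907
P(M+4) = 10 × 0.2827^3 × 0.7173^2 = 0.116246
P(M+6) = 10 × 0.2827^2 × 0.7173^3 = 0.294954
P(M+8) = 5 × 0.2827^1 × 0.7173^4 = 0.374196
P(M+10) = 0.7173^5 = 0.189891
The M+8 peak is largest (0.374196); scaling to 100 gives 0.48 : 6.12 : 31.07 : 78.82 : 100.00 : 50.75.

0.48 : 6.12 : 31.07 : 78.82 : 100.00 : 50.75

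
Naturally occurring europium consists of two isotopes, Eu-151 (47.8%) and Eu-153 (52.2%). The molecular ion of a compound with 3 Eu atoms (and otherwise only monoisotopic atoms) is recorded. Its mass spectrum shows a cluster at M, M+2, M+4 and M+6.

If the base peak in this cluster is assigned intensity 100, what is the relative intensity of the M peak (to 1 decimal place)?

Term probabilities: M 0.1092, M+2 0.3578, M+4 0.3907, M+6 0.1422. Base peak = M+4.
P(M+4) = C(3,2) × 0.478^1 × 0.522^2 = 3 × 0.4780 × 0.272484 = 0.390742 (base)
P(M) = C(3,0) × 0.478^3 × 0.522^0 = 1 × 0.10921535 × 1.0000 = 0.109215
Relative intensity = 0.109215 / 0.390742 × 100 = 28.0

28.0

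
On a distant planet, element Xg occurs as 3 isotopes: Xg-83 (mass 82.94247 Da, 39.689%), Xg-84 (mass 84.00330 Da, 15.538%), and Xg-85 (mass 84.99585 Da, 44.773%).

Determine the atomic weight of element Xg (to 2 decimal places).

84.03 Da

Ar = Σ fᵢ·mᵢ = 0.39689 × 82.94247 + 0.15538 × 84.00330 + 0.44773 × 84.99585
= 32.919037 + 13.052433 + 38.055192 = 84.026662 Da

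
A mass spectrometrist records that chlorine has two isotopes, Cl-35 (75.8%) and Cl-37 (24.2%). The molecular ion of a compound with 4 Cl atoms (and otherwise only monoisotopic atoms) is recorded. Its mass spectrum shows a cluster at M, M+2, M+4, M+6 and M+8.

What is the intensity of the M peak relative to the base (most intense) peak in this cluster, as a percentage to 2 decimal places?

78.31%

Binomial terms of (0.758 + 0.242)^4: M 0.3301, M+2 0.4216, M+4 0.2019, M+6 0.0430, M+8 0.0034 → M+2 is the base peak.
P(M+2) = C(4,1) × 0.758^3 × 0.242^1 = 4 × 0.43551951 × 0.2420 = 0.421583 (base)
P(M) = C(4,0) × 0.758^4 × 0.242^0 = 1 × 0.33012379 × 1.0000 = 0.330124
Relative intensity = 0.330124 / 0.421583 × 100 = 78.31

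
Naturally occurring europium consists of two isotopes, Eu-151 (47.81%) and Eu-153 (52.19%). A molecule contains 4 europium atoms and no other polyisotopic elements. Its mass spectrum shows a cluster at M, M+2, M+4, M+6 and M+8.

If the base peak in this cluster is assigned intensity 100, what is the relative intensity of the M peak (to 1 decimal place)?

Binomial terms of (0.4781 + 0.5219)^4: M 0.0522, M+2 0.2281, M+4 0.3736, M+6 0.2719, M+8 0.0742 → M+4 is the base peak.
P(M+4) = C(4,2) × 0.4781^2 × 0.5219^2 = 6 × 0.22857961 × 0.27237961 = 0.373563 (base)
P(M) = C(4,0) × 0.4781^4 × 0.5219^0 = 1 × 0.05224864 × 1.0000 = 0.052249
Relative intensity = 0.052249 / 0.373563 × 100 = 14.0

14.0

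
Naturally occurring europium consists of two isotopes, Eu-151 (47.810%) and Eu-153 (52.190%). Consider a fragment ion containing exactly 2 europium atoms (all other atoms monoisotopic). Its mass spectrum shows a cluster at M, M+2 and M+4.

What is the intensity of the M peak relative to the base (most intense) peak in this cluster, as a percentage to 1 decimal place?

45.8%

(0.47810 + 0.52190)^2 gives M 0.2286, M+2 0.4990, M+4 0.2724; the largest is M+2.
P(M+2) = C(2,1) × 0.47810^1 × 0.52190^1 = 2 × 0.4781 × 0.5219 = 0.499041 (base)
P(M) = C(2,0) × 0.47810^2 × 0.52190^0 = 1 × 0.22857961 × 1.0000 = 0.228580
Relative intensity = 0.228580 / 0.499041 × 100 = 45.8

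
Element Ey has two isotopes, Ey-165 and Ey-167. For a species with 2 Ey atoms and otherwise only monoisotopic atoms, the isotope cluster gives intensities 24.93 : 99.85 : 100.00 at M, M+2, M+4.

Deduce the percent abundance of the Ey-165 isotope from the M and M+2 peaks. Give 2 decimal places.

33.30%

If p is the fraction of Ey that is Ey-165, then I(M+2)/I(M) = [C(2,1)·p^1·(1−p)] / p^2 = 2·(1−p)/p = 99.85/24.93 = 4.0052
(1−p)/p = 4.0052/2 = 2.0026  ⇒  p = 1/(1 + 2.0026) = 0.3330
Ey-165: 33.30%, Ey-167: 66.70%.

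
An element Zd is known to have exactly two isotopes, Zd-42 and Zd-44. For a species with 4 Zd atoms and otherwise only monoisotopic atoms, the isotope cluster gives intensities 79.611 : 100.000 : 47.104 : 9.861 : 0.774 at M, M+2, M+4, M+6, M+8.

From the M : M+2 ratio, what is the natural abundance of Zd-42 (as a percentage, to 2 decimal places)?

Let p = fractional abundance of Zd-42. I(M+2)/I(M) = [C(4,1)·p^3·(1−p)] / p^4 = 4·(1−p)/p = 100.000/79.611 = 1.2561
(1−p)/p = 1.2561/4 = 0.3140  ⇒  p = 1/(1 + 0.3140) = 0.7610
Zd-42: 76.10%, Zd-44: 23.90%.

76.10%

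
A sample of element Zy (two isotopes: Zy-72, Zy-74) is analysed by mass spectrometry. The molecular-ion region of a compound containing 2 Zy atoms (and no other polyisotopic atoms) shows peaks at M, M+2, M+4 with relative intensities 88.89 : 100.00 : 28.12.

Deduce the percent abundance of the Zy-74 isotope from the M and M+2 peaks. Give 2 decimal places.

Write p for the Zy-72 fraction. I(M+2)/I(M) = [C(2,1)·p^1·(1−p)] / p^2 = 2·(1−p)/p = 100.00/88.89 = 1.1250
(1−p)/p = 1.1250/2 = 0.5625  ⇒  p = 1/(1 + 0.5625) = 0.6400
Zy-72: 64.00%, Zy-74: 36.00%.

36.00%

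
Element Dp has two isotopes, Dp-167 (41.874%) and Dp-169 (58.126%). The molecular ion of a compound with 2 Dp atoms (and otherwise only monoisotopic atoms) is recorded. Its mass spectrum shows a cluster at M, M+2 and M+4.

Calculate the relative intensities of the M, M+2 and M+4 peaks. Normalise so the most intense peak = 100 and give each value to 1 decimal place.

Each Dp atom is independently Dp-167 (p = 0.41874) or Dp-169 (q = 0.58126); the cluster is the binomial expansion (p + q)^2.
P(M) = 0.41874^2 = 0.175343
P(M+2) = 2 × 0.41874^1 × 0.58126^1 = 0.486794
P(M+4) = 0.58126^2 = 0.337863
The M+2 peak is largest (0.486794); scaling to 100 gives 36.0 : 100.0 : 69.4.

36.0 : 100.0 : 69.4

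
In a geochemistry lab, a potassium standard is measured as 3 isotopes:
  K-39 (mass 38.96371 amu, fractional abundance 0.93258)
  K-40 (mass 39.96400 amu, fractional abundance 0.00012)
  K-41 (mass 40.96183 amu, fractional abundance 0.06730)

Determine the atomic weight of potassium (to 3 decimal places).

39.098 amu

Average mass = Σ (abundance × isotope mass) = 0.93258 × 38.96371 + 0.00012 × 39.96400 + 0.06730 × 40.96183
= 36.336777 + 0.004796 + 2.756731 = 39.098304 amu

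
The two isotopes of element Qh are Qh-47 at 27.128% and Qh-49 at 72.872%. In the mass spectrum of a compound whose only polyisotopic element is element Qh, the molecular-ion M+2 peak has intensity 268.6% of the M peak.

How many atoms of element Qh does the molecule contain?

The M+2/M ratio from n Qh atoms is n · q/p = n · 0.72872/0.27128.
n = 2.686 × 0.27128/0.72872 = 1.00 ≈ 1

1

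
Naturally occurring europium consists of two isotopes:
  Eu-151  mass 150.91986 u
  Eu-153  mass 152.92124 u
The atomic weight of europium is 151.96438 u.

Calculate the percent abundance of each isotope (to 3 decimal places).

Eu-151: 47.810%, Eu-153: 52.190%

Writing the weighted mean with unknown fraction x of Eu-151:
150.91986·x + 152.92124·(1 − x) = 151.96438
(150.91986 − 152.92124)·x = 151.96438 − 152.92124
x = -0.95686 / -2.00138 = 0.47810 → 47.810% Eu-151, 52.190% Eu-153.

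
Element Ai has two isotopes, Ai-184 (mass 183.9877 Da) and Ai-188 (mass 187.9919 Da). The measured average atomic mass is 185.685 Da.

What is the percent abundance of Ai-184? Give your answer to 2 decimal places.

57.61%

Let x be the fractional abundance of Ai-184; then Ai-188 has abundance 1 − x.
183.9877·x + 187.9919·(1 − x) = 185.685
(183.9877 − 187.9919)·x = 185.685 − 187.9919
x = -2.3069 / -4.0042 = 0.57612 → 57.61% Ai-184, 42.39% Ai-188.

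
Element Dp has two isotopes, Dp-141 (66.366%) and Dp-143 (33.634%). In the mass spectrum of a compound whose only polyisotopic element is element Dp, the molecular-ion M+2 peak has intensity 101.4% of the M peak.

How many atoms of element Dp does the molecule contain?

The M+2/M ratio from n Dp atoms is n · q/p = n · 0.33634/0.66366.
n = 1.014 × 0.66366/0.33634 = 2.00 ≈ 2

2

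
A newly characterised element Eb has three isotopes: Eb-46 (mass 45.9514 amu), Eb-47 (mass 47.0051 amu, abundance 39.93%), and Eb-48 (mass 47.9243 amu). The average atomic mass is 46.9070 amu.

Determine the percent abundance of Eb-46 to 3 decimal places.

Let x and y be the fractions of Eb-46 and Eb-48. Then x + y = 1 − 0.3993 = 0.6007 and 45.9514x + 47.9243y = 46.9070 − 0.3993×47.0051 = 28.13786357.
Substituting: 45.9514x + 47.9243(0.6007 − x) = 28.13786357
(45.9514 − 47.9243)x = -0.65026344  ⇒  x = 0.32960, y = 0.27110
Eb-46: 32.960%, Eb-48: 27.110%.

32.960%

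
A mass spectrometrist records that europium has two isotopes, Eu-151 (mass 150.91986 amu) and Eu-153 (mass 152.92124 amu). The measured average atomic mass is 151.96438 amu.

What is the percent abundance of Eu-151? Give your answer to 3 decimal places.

47.810%

With x = fraction of Eu-151 (so Eu-153 is 1 − x):
150.91986·x + 152.92124·(1 − x) = 151.96438
(150.91986 − 152.92124)·x = 151.96438 − 152.92124
x = -0.95686 / -2.00138 = 0.47810 → 47.810% Eu-151, 52.190% Eu-153.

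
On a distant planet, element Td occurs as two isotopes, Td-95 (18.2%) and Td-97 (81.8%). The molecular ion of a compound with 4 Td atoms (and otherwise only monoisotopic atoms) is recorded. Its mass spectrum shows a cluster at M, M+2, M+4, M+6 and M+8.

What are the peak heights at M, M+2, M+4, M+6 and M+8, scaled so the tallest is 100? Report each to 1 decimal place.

0.2 : 4.4 : 29.7 : 89.0 : 100.0

Expanding (0.182 + 0.818)^4:
P(M) = 0.182^4 = 0.001097
P(M+2) = 4 × 0.182^3 × 0.818^1 = 0.019725
P(M+4) = 6 × 0.182^2 × 0.818^2 = 0.132984
P(M+6) = 4 × 0.182^1 × 0.818^3 = 0.398466
P(M+8) = 0.818^4 = 0.447727
The M+8 peak is largest (0.447727); scaling to 100 gives 0.2 : 4.4 : 29.7 : 89.0 : 100.0.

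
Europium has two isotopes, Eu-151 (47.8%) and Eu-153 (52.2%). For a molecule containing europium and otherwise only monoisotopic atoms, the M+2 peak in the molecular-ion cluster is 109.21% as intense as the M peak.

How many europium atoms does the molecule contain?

1

With n Eu atoms, P(M+2)/P(M) = C(n,1)·p^(n−1)q / p^n = n·q/p = n · 0.522/0.478.
n = 1.0921 × 0.478/0.522 = 1.00 ≈ 1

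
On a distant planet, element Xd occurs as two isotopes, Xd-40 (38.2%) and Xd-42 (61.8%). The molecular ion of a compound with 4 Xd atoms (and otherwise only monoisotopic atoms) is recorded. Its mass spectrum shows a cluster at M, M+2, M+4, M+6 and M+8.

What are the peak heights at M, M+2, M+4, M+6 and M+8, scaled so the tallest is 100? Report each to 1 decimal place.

5.9 : 38.2 : 92.7 : 100.0 : 40.4

Each Xd atom is independently Xd-40 (p = 0.382) or Xd-42 (q = 0.618); the cluster is the binomial expansion (p + q)^4.
P(M) = 0.382^4 = 0.021294
P(M+2) = 4 × 0.382^3 × 0.618^1 = 0.137797
P(M+4) = 6 × 0.382^2 × 0.618^2 = 0.334391
P(M+6) = 4 × 0.382^1 × 0.618^3 = 0.360652
P(M+8) = 0.618^4 = 0.145866
The M+6 peak is largest (0.360652); scaling to 100 gives 5.9 : 38.2 : 92.7 : 100.0 : 40.4.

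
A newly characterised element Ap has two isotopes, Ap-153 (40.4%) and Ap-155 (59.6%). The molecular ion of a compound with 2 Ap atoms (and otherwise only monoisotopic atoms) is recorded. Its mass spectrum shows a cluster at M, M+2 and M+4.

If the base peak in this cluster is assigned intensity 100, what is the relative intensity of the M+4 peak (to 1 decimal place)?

73.8

Binomial terms of (0.404 + 0.596)^2: M 0.1632, M+2 0.4816, M+4 0.3552 → M+2 is the base peak.
P(M+2) = C(2,1) × 0.404^1 × 0.596^1 = 2 × 0.4040 × 0.5960 = 0.481568 (base)
P(M+4) = C(2,2) × 0.404^0 × 0.596^2 = 1 × 1.0000 × 0.355216 = 0.355216
Relative intensity = 0.355216 / 0.481568 × 100 = 73.8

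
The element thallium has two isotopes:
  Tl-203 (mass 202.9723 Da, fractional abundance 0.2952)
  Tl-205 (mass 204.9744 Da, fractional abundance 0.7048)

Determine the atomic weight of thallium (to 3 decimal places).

204.383 Da

Average mass = Σ (abundance × isotope mass) = 0.2952 × 202.9723 + 0.7048 × 204.9744
= 59.91742 + 144.46596 = 204.38338 Da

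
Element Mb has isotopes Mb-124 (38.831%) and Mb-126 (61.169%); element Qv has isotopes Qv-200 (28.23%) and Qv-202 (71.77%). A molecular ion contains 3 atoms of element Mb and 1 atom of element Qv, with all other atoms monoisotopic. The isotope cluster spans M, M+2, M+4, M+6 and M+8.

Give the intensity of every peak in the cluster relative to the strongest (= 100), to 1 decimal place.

4.4 : 31.8 : 85.2 : 100.0 : 43.5

Element Mb pattern (n=3): 0.05855119 : 0.2767004 : 0.43587563 : 0.22887278
Element Qv pattern (n=1): 0.2823 : 0.7177
Convolve the two distributions (both contribute in 2-u steps):
  M: 0.05855119×0.2823 = 0.016529
  M+2: 0.05855119×0.7177 + 0.2767004×0.2823 = 0.120135
  M+4: 0.2767004×0.7177 + 0.43587563×0.2823 = 0.321636
  M+6: 0.43587563×0.7177 + 0.22887278×0.2823 = 0.377439
  M+8: 0.22887278×0.7177 = 0.164262
Scale to base peak (0.377439) = 100: 4.4 : 31.8 : 85.2 : 100.0 : 43.5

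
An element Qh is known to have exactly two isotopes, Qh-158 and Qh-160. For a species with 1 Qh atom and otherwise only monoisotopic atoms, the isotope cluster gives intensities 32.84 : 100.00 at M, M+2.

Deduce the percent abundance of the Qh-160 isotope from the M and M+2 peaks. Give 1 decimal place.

Write p for the Qh-158 fraction. I(M+2)/I(M) = [C(1,1)·p^0·(1−p)] / p^1 = 1·(1−p)/p = 100.00/32.84 = 3.0451
(1−p)/p = 3.0451/1 = 3.0451  ⇒  p = 1/(1 + 3.0451) = 0.2472
Qh-158: 24.7%, Qh-160: 75.3%.

75.3%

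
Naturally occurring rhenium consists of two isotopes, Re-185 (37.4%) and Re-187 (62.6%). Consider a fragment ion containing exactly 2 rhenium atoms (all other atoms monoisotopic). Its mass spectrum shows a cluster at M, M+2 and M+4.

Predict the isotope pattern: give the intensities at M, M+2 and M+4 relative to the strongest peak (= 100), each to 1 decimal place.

29.9 : 100.0 : 83.7

Each Re atom is independently Re-185 (p = 0.374) or Re-187 (q = 0.626); the cluster is the binomial expansion (p + q)^2.
P(M) = 0.374^2 = 0.139876
P(M+2) = 2 × 0.374^1 × 0.626^1 = 0.468248
P(M+4) = 0.626^2 = 0.391876
The M+2 peak is largest (0.468248); scaling to 100 gives 29.9 : 100.0 : 83.7.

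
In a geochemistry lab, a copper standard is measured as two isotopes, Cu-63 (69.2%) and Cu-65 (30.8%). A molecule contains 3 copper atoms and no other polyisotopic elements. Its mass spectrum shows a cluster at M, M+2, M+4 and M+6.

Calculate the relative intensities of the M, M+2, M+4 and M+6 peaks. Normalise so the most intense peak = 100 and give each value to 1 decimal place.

The 3 Cu atoms are independent, so intensities follow the terms of (0.692 + 0.308)^3.
P(M) = 0.692^3 = 0.331374
P(M+2) = 3 × 0.692^2 × 0.308^1 = 0.442470
P(M+4) = 3 × 0.692^1 × 0.308^2 = 0.196938
P(M+6) = 0.308^3 = 0.029218
The M+2 peak is largest (0.442470); scaling to 100 gives 74.9 : 100.0 : 44.5 : 6.6.

74.9 : 100.0 : 44.5 : 6.6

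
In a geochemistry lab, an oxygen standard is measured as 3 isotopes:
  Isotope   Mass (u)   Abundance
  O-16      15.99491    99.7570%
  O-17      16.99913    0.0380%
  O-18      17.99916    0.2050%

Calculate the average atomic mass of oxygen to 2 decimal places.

16.00 u

Weight each isotope mass by its fractional abundance: 0.997570 × 15.99491 + 0.000380 × 16.99913 + 0.002050 × 17.99916
= 15.956042 + 0.006460 + 0.036898 = 15.999400 u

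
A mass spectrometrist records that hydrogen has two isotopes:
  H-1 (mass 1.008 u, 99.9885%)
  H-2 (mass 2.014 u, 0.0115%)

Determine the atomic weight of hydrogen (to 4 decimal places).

Ar = Σ fᵢ·mᵢ = 0.999885 × 1.008 + 0.000115 × 2.014
= 1.00788 + 0.00023 = 1.00811 u

1.0081 u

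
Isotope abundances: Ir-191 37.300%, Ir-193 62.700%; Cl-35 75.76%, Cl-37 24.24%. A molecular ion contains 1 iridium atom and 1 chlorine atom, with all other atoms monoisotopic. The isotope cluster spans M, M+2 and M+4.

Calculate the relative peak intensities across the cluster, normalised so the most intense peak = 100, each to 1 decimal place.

Iridium pattern (n=1): 0.3730 : 0.6270
Chlorine pattern (n=1): 0.7576 : 0.2424
Convolve the two distributions (both contribute in 2-u steps):
  M: 0.3730×0.7576 = 0.282585
  M+2: 0.3730×0.2424 + 0.6270×0.7576 = 0.565430
  M+4: 0.6270×0.2424 = 0.151985
Scale to base peak (0.565430) = 100: 50.0 : 100.0 : 26.9

50.0 : 100.0 : 26.9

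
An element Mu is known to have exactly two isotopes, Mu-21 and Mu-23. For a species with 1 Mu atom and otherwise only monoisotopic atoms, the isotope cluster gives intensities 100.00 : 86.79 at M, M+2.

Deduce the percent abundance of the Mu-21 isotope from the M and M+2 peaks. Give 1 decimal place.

53.5%

If p is the fraction of Mu that is Mu-21, then I(M+2)/I(M) = [C(1,1)·p^0·(1−p)] / p^1 = 1·(1−p)/p = 86.79/100.00 = 0.8679
(1−p)/p = 0.8679/1 = 0.8679  ⇒  p = 1/(1 + 0.8679) = 0.5354
Mu-21: 53.5%, Mu-23: 46.5%.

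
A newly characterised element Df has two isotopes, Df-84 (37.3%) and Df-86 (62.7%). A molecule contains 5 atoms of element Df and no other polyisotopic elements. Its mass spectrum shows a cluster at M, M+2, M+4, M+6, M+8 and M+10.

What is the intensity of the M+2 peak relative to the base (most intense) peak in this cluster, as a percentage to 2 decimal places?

17.70%

(0.373 + 0.627)^5 gives M 0.0072, M+2 0.0607, M+4 0.2040, M+6 0.3429, M+8 0.2882, M+10 0.0969; the largest is M+6.
P(M+6) = C(5,3) × 0.373^2 × 0.627^3 = 10 × 0.139129 × 0.24649188 = 0.342942 (base)
P(M+2) = C(5,1) × 0.373^4 × 0.627^1 = 5 × 0.01935688 × 0.6270 = 0.060684
Relative intensity = 0.060684 / 0.342942 × 100 = 17.70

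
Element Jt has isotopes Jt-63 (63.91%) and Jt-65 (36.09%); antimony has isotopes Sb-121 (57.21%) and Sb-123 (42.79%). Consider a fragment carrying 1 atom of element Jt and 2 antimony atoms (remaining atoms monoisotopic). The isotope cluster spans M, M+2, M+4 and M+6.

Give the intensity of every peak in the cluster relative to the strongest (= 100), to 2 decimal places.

48.53 : 100.00 : 68.14 : 15.33

Element Jt pattern (n=1): 0.6391 : 0.3609
Antimony pattern (n=2): 0.32729841 : 0.48960318 : 0.18309841
Convolve the two distributions (both contribute in 2-u steps):
  M: 0.6391×0.32729841 = 0.209176
  M+2: 0.6391×0.48960318 + 0.3609×0.32729841 = 0.431027
  M+4: 0.6391×0.18309841 + 0.3609×0.48960318 = 0.293716
  M+6: 0.3609×0.18309841 = 0.066080
Scale to base peak (0.431027) = 100: 48.53 : 100.00 : 68.14 : 15.33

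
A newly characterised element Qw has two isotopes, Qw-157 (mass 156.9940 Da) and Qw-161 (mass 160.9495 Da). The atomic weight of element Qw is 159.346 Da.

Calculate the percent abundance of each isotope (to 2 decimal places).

With x = fraction of Qw-157 (so Qw-161 is 1 − x):
156.9940·x + 160.9495·(1 − x) = 159.346
(156.9940 − 160.9495)·x = 159.346 − 160.9495
x = -1.6035 / -3.9555 = 0.40538 → 40.54% Qw-157, 59.46% Qw-161.

Qw-157: 40.54%, Qw-161: 59.46%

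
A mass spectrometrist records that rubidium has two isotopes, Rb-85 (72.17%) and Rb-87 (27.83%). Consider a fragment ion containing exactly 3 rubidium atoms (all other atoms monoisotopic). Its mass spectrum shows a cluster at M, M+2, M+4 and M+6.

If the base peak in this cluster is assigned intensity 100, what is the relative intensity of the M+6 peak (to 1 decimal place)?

5.0

Binomial terms of (0.7217 + 0.2783)^3: M 0.3759, M+2 0.4349, M+4 0.1677, M+6 0.0216 → M+2 is the base peak.
P(M+2) = C(3,1) × 0.7217^2 × 0.2783^1 = 3 × 0.52085089 × 0.2783 = 0.434858 (base)
P(M+6) = C(3,3) × 0.7217^0 × 0.2783^3 = 1 × 1.0000 × 0.02155458 = 0.021555
Relative intensity = 0.021555 / 0.434858 × 100 = 5.0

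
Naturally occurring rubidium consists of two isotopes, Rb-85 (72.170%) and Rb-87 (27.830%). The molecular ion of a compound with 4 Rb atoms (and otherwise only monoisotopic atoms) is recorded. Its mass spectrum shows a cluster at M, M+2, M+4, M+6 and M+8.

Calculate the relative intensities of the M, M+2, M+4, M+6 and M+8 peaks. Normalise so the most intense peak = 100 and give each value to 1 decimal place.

64.8 : 100.0 : 57.8 : 14.9 : 1.4

Expanding (0.72170 + 0.27830)^4:
P(M) = 0.72170^4 = 0.271286
P(M+2) = 4 × 0.72170^3 × 0.27830^1 = 0.418450
P(M+4) = 6 × 0.72170^2 × 0.27830^2 = 0.242042
P(M+6) = 4 × 0.72170^1 × 0.27830^3 = 0.062224
P(M+8) = 0.27830^4 = 0.005999
The M+2 peak is largest (0.418450); scaling to 100 gives 64.8 : 100.0 : 57.8 : 14.9 : 1.4.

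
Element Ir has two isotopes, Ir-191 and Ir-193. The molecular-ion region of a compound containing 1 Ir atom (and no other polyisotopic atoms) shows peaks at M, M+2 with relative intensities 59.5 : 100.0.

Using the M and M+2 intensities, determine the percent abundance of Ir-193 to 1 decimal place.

Write p for the Ir-191 fraction. I(M+2)/I(M) = [C(1,1)·p^0·(1−p)] / p^1 = 1·(1−p)/p = 100.0/59.5 = 1.6807
(1−p)/p = 1.6807/1 = 1.6807  ⇒  p = 1/(1 + 1.6807) = 0.3730
Ir-191: 37.3%, Ir-193: 62.7%.

62.7%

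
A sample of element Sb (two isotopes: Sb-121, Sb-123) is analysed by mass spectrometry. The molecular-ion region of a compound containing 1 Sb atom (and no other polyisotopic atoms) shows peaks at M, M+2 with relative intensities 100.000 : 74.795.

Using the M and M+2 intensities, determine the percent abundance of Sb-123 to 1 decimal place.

If p is the fraction of Sb that is Sb-121, then I(M+2)/I(M) = [C(1,1)·p^0·(1−p)] / p^1 = 1·(1−p)/p = 74.795/100.000 = 0.7480
(1−p)/p = 0.7480/1 = 0.7480  ⇒  p = 1/(1 + 0.7480) = 0.5721
Sb-121: 57.2%, Sb-123: 42.8%.

42.8%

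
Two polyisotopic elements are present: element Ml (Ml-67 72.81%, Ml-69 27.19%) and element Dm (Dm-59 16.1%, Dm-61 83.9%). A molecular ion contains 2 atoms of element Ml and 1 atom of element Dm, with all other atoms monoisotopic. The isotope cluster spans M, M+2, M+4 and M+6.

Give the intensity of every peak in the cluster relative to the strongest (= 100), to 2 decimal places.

Element Ml pattern (n=2): 0.53012961 : 0.39594078 : 0.07392961
Element Dm pattern (n=1): 0.1610 : 0.8390
Convolve the two distributions (both contribute in 2-u steps):
  M: 0.53012961×0.1610 = 0.085351
  M+2: 0.53012961×0.8390 + 0.39594078×0.1610 = 0.508525
  M+4: 0.39594078×0.8390 + 0.07392961×0.1610 = 0.344097
  M+6: 0.07392961×0.8390 = 0.062027
Scale to base peak (0.508525) = 100: 16.78 : 100.00 : 67.67 : 12.20

16.78 : 100.00 : 67.67 : 12.20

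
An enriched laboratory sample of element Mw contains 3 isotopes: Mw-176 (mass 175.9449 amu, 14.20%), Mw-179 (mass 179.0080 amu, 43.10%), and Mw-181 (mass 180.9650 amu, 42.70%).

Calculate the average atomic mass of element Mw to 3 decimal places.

Weight each isotope mass by its fractional abundance: 0.1420 × 175.9449 + 0.4310 × 179.0080 + 0.4270 × 180.9650
= 24.98418 + 77.15245 + 77.27206 = 179.40869 amu

179.409 amu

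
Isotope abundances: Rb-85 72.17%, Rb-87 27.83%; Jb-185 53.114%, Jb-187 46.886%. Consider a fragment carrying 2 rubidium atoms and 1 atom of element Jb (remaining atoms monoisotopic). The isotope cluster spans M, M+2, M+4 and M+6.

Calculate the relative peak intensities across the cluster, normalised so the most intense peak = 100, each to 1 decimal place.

Rubidium pattern (n=2): 0.52085089 : 0.40169822 : 0.07745089
Element Jb pattern (n=1): 0.53114 : 0.46886
Convolve the two distributions (both contribute in 2-u steps):
  M: 0.52085089×0.53114 = 0.276645
  M+2: 0.52085089×0.46886 + 0.40169822×0.53114 = 0.457564
  M+4: 0.40169822×0.46886 + 0.07745089×0.53114 = 0.229477
  M+6: 0.07745089×0.46886 = 0.036314
Scale to base peak (0.457564) = 100: 60.5 : 100.0 : 50.2 : 7.9

60.5 : 100.0 : 50.2 : 7.9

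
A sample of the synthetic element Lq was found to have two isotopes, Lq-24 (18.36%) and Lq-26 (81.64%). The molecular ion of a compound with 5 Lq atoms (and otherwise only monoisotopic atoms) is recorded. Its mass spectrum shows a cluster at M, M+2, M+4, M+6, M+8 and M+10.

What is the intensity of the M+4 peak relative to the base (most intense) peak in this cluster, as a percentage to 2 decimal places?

Binomial terms of (0.1836 + 0.8164)^5: M 0.0002, M+2 0.0046, M+4 0.0413, M+6 0.1834, M+8 0.4078, M+10 0.3627 → M+8 is the base peak.
P(M+8) = C(5,4) × 0.1836^1 × 0.8164^4 = 5 × 0.1836 × 0.44423419 = 0.407807 (base)
P(M+4) = C(5,2) × 0.1836^3 × 0.8164^2 = 10 × 0.00618897 × 0.66650896 = 0.041250
Relative intensity = 0.041250 / 0.407807 × 100 = 10.12

10.12%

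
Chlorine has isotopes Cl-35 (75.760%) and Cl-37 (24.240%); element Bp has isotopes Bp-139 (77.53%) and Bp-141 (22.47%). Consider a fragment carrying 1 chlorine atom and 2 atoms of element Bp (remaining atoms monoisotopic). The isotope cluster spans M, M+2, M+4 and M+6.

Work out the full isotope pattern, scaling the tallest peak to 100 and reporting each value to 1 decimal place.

Chlorine pattern (n=1): 0.7576 : 0.2424
Element Bp pattern (n=2): 0.60109009 : 0.34841982 : 0.05049009
Convolve the two distributions (both contribute in 2-u steps):
  M: 0.7576×0.60109009 = 0.455386
  M+2: 0.7576×0.34841982 + 0.2424×0.60109009 = 0.409667
  M+4: 0.7576×0.05049009 + 0.2424×0.34841982 = 0.122708
  M+6: 0.2424×0.05049009 = 0.012239
Scale to base peak (0.455386) = 100: 100.0 : 90.0 : 26.9 : 2.7

100.0 : 90.0 : 26.9 : 2.7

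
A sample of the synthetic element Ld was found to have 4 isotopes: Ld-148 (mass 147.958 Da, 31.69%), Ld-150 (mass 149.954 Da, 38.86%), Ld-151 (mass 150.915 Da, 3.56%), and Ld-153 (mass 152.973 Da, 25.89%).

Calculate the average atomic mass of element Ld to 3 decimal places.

150.137 Da

Average mass = Σ (abundance × isotope mass) = 0.3169 × 147.958 + 0.3886 × 149.954 + 0.0356 × 150.915 + 0.2589 × 152.973
= 46.8879 + 58.2721 + 5.3726 + 39.6047 = 150.1373 Da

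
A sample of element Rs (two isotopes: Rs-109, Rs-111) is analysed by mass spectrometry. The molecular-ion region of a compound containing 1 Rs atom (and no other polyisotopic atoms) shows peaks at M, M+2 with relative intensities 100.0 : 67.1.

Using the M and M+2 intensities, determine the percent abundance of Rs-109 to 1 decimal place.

Write p for the Rs-109 fraction. I(M+2)/I(M) = [C(1,1)·p^0·(1−p)] / p^1 = 1·(1−p)/p = 67.1/100.0 = 0.6710
(1−p)/p = 0.6710/1 = 0.6710  ⇒  p = 1/(1 + 0.6710) = 0.5984
Rs-109: 59.8%, Rs-111: 40.2%.

59.8%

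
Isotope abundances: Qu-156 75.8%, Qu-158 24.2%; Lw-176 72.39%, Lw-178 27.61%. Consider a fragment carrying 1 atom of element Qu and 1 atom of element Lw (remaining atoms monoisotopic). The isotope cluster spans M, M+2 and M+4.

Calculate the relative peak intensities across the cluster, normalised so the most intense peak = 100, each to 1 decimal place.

Element Qu pattern (n=1): 0.7580 : 0.2420
Element Lw pattern (n=1): 0.7239 : 0.2761
Convolve the two distributions (both contribute in 2-u steps):
  M: 0.7580×0.7239 = 0.548716
  M+2: 0.7580×0.2761 + 0.2420×0.7239 = 0.384468
  M+4: 0.2420×0.2761 = 0.066816
Scale to base peak (0.548716) = 100: 100.0 : 70.1 : 12.2

100.0 : 70.1 : 12.2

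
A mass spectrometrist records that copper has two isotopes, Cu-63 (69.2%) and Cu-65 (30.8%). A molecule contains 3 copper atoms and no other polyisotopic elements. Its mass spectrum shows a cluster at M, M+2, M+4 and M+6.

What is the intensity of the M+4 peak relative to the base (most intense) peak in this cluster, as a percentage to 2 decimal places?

44.51%

(0.692 + 0.308)^3 gives M 0.3314, M+2 0.4425, M+4 0.1969, M+6 0.0292; the largest is M+2.
P(M+2) = C(3,1) × 0.692^2 × 0.308^1 = 3 × 0.478864 × 0.3080 = 0.442470 (base)
P(M+4) = C(3,2) × 0.692^1 × 0.308^2 = 3 × 0.6920 × 0.094864 = 0.196938
Relative intensity = 0.196938 / 0.442470 × 100 = 44.51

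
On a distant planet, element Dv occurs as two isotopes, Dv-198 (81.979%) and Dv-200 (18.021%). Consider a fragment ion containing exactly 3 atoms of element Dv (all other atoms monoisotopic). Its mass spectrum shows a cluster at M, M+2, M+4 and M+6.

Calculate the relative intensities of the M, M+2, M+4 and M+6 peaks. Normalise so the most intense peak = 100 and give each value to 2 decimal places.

Each Dv atom is independently Dv-198 (p = 0.81979) or Dv-200 (q = 0.18021); the cluster is the binomial expansion (p + q)^3.
P(M) = 0.81979^3 = 0.550944
P(M+2) = 3 × 0.81979^2 × 0.18021^1 = 0.363333
P(M+4) = 3 × 0.81979^1 × 0.18021^2 = 0.079870
P(M+6) = 0.18021^3 = 0.005852
The M peak is largest (0.550944); scaling to 100 gives 100.00 : 65.95 : 14.50 : 1.06.

100.00 : 65.95 : 14.50 : 1.06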